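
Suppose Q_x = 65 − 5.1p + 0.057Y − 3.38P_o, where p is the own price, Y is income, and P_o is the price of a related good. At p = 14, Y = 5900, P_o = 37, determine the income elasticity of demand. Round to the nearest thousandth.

1.642

Evaluating quantity at (p, Y, P_o) gives Q_x = 65 − 5.1(14) + 0.057(5900) − 3.38(37) = 65 − 71.4 + 336.3 − 125.06 = 204.84.
∂Q_x/∂Y = +0.057, so E_I = 0.057·(5900/204.84) ≈ 1.642.
E_I > 1: normal good (luxury).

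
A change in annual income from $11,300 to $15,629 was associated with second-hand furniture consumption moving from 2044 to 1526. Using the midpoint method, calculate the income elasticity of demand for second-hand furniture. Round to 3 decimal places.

-0.903

%ΔQ = (1526 − 2044)/[(2044+1526)/2] = -518/1785 ≈ -0.2902.
%ΔI = (15,629 − 11,300)/[(11,300+15,629)/2] = 4329/13464.5 ≈ 0.3215.
E_I = %ΔQ/%ΔI ≈ -0.903.
E_I < 0: inferior good.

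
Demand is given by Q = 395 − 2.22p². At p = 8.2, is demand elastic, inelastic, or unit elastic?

elastic

At p = 8.2, Q = 245.7272.
dQ/dp = −2·2.22·p = −36.408.
Point elasticity E = (dQ/dp)·(p/Q) = -36.408 × 8.2/245.7272 ≈ -1.215.
|E| ≈ 1.215 > 1, so demand is elastic.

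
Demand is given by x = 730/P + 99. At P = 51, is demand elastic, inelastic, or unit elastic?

At P = 51, x = 113.3137.
dx/dP = −730/P² = −0.2807.
Point elasticity E = (dx/dP)·(P/x) = -0.2807 × 51/113.3137 ≈ -0.126.
|E| ≈ 0.126 < 1, so demand is inelastic.

inelastic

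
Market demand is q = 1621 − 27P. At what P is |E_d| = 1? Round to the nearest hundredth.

For linear demand q = a − bP, E = −bP/(a − bP). |E| = 1 ⇒ bP = a − bP ⇒ P = a/(2b).
P = 1621/(2·27) ≈ 30.02.

30.02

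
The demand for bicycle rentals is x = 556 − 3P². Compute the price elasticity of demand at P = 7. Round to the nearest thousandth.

At P = 7, x = 409.
dx/dP = −2·3·P = −42.
Point elasticity E = (dx/dP)·(P/x) = -42 × 7/409 ≈ -0.719.
|E| < 1, so demand is inelastic at this price.

-0.719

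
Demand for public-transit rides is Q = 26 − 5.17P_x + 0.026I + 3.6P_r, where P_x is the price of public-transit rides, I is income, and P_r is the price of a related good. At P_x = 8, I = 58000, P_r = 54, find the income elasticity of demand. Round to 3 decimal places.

0.894

Q = 26 − 5.17(8) + 0.026(58000) + 3.6(54) = 26 − 41.36 + 1508 + 194.4 = 1687.04.
∂Q/∂I = +0.026, so E_I = 0.026·(58000/1687.04) ≈ 0.894.
E_I ∈ (0,1): normal good (necessity).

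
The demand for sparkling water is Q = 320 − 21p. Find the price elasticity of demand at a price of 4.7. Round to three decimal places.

-0.446

At p = 4.7, Q = 221.3.
dQ/dp = −21.
Point elasticity E = (dQ/dp)·(p/Q) = -21 × 4.7/221.3 ≈ -0.446.
|E| < 1, so demand is inelastic at this price.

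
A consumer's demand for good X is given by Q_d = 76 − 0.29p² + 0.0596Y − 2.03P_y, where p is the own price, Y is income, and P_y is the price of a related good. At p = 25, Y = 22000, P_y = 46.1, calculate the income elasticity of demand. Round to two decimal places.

Q_d = 76 − 0.29(25)² + 0.0596(22000) − 2.03(46.1) = 76 − 181.25 + 1311.2 − 93.583 = 1112.367.
∂Q_d/∂Y = +0.0596, so E_I = 0.0596·(22000/1112.367) ≈ 1.18.
E_I > 1: normal good (luxury).

1.18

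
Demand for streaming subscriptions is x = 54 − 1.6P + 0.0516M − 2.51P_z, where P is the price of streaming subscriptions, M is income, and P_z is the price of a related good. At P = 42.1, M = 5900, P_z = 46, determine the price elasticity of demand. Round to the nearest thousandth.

x = 54 − 1.6(42.1) + 0.0516(5900) − 2.51(46) = 54 − 67.36 + 304.44 − 115.46 = 175.62.
∂x/∂P = −1.6, so E_p = (−1.6)·(42.1/175.62) ≈ -0.384.
|E_p| < 1: demand is inelastic.

-0.384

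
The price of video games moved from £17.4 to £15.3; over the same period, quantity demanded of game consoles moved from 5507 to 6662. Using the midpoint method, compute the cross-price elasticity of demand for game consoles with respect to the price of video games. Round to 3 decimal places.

%ΔQ_x = (6662 − 5507)/[(5507+6662)/2] = 1155/6084.5 ≈ 0.1898.
%ΔP_y = (15.3 − 17.4)/[(17.4+15.3)/2] ≈ -0.1284.
E_xy = 0.1898/-0.1284 ≈ -1.478.
E_xy < 0, so game consoles and video games are complements.

-1.478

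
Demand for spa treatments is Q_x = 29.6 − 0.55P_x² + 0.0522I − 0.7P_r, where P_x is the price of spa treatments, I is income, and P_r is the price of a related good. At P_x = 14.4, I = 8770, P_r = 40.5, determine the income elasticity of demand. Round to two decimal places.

1.33

Substituting, Q_x = 29.6 − 0.55(14.4)² + 0.0522(8770) − 0.7(40.5) = 29.6 − 114.048 + 457.794 − 28.35 = 344.996.
∂Q_x/∂I = +0.0522, so E_I = 0.0522·(8770/344.996) ≈ 1.33.
E_I > 1: normal good (luxury).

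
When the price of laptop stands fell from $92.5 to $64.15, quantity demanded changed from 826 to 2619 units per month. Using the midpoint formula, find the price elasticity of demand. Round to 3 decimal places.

%ΔQ = (2619 − 826)/[(826 + 2619)/2] = 1793/1722.5 ≈ 1.0409.
%Δp = (64.15 − 92.5)/[(92.5 + 64.15)/2] = -28.35/78.325 ≈ -0.3620.
Arc elasticity E = %ΔQ/%Δp ≈ 1.0409/-0.3620 ≈ -2.876.
|E| > 1: demand is elastic over this range.

-2.876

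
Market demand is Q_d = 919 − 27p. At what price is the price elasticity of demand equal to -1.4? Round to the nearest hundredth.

19.85

Set −bp/(a − bp) = −1.4 ⇒ bp = 1.4(a − bp) ⇒ bp(1+1.4) = 1.4·a.
p = 1.4·919/(27·2.4) ≈ 19.85.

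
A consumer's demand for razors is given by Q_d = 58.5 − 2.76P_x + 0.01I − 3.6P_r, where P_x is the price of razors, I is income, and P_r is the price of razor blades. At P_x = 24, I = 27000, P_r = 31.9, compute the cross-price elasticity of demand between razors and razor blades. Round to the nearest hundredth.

First evaluate Q_d: 58.5 − 2.76(24) + 0.01(27000) − 3.6(31.9) = 58.5 − 66.24 + 270 − 114.84 = 147.42.
∂Q_d/∂P_r = −3.6, so E_xy = -3.6·(31.9/147.42) ≈ -0.78.
E_xy < 0: the goods are complements.

-0.78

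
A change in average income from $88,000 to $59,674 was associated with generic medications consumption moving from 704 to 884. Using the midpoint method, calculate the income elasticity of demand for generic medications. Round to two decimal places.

-0.59

%ΔQ = (884 − 704)/[(704+884)/2] = 180/794 ≈ 0.2267.
%ΔY = (59,674 − 88,000)/[(88,000+59,674)/2] = -28326/73837 ≈ -0.3836.
E_I = %ΔQ/%ΔY ≈ -0.59.
E_I < 0: inferior good.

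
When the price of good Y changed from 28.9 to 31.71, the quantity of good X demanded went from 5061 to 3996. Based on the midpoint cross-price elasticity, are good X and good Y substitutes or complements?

%ΔQ_x = (3996 − 5061)/[(5061+3996)/2] = -1065/4528.5 ≈ -0.2352.
%ΔP_y = (31.71 − 28.9)/[(28.9+31.71)/2] ≈ 0.0927.
E_xy = -0.2352/0.0927 ≈ -2.536.
E_xy < 0, so the goods are complements.

complements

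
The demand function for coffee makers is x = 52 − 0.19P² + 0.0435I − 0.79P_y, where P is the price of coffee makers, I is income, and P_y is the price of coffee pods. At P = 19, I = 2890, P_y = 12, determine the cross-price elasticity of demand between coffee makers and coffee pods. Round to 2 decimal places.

x = 52 − 0.19(19)² + 0.0435(2890) − 0.79(12) = 52 − 68.59 + 125.715 − 9.48 = 99.645.
∂x/∂P_y = −0.79, so E_xy = -0.79·(12/99.645) ≈ -0.10.
E_xy < 0: the goods are complements.

-0.10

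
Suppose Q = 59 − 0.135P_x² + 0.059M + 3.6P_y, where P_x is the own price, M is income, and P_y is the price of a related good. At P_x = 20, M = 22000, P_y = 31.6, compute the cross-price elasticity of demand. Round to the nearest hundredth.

0.08

Substituting, Q = 59 − 0.135(20)² + 0.059(22000) + 3.6(31.6) = 59 − 54 + 1298 + 113.76 = 1416.76.
∂Q/∂P_y = +3.6, so E_xy = 3.6·(31.6/1416.76) ≈ 0.08.
E_xy > 0: the goods are substitutes.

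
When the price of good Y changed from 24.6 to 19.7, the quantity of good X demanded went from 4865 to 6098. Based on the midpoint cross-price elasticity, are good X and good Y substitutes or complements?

complements

%ΔQ_x = (6098 − 4865)/[(4865+6098)/2] = 1233/5481.5 ≈ 0.2249.
%ΔP_y = (19.7 − 24.6)/[(24.6+19.7)/2] ≈ -0.2212.
E_xy = 0.2249/-0.2212 ≈ -1.017.
E_xy < 0, so the goods are complements.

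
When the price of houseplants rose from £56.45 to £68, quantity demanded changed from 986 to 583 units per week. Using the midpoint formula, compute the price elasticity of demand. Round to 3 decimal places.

%ΔQ = (583 − 986)/[(986 + 583)/2] = -403/784.5 ≈ -0.5137.
%ΔP = (68 − 56.45)/[(56.45 + 68)/2] = 11.55/62.225 ≈ 0.1856.
Arc elasticity E = %ΔQ/%ΔP ≈ -0.5137/0.1856 ≈ -2.768.
|E| > 1: demand is elastic over this range.

-2.768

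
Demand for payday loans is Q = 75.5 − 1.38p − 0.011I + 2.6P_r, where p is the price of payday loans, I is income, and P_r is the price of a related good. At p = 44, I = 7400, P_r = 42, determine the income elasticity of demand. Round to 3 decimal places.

-1.912

Q = 75.5 − 1.38(44) − 0.011(7400) + 2.6(42) = 75.5 − 60.72 − 81.4 + 109.2 = 42.58.
∂Q/∂I = −0.011, so E_I = -0.011·(7400/42.58) ≈ -1.912.
E_I < 0: inferior good.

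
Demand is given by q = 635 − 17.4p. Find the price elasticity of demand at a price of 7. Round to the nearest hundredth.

At p = 7, q = 513.2.
dq/dp = −17.4.
Point elasticity E = (dq/dp)·(p/q) = -17.4 × 7/513.2 ≈ -0.24.
|E| < 1, so demand is inelastic at this price.

-0.24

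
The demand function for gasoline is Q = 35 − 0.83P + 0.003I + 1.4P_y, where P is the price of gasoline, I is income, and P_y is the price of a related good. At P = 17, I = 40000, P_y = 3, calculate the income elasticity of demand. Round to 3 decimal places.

0.827

At the given point, Q = 35 − 0.83(17) + 0.003(40000) + 1.4(3) = 35 − 14.11 + 120 + 4.2 = 145.09.
∂Q/∂I = +0.003, so E_I = 0.003·(40000/145.09) ≈ 0.827.
E_I ∈ (0,1): normal good (necessity).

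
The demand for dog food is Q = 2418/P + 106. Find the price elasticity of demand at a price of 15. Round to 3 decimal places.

At P = 15, Q = 267.2.
dQ/dP = −2418/P² = −10.7467.
Point elasticity E = (dQ/dP)·(P/Q) = -10.7467 × 15/267.2 ≈ -0.603.
|E| < 1, so demand is inelastic at this price.

-0.603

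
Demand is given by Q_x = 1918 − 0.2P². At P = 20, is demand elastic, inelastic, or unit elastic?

inelastic

At P = 20, Q_x = 1838.
dQ_x/dP = −2·0.2·P = −8.
Point elasticity E = (dQ_x/dP)·(P/Q_x) = -8 × 20/1838 ≈ -0.087.
|E| ≈ 0.087 < 1, so demand is inelastic.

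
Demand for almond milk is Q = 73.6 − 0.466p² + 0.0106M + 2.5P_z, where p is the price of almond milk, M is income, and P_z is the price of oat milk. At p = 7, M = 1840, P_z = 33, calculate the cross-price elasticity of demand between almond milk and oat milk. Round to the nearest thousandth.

At the given point, Q = 73.6 − 0.466(7)² + 0.0106(1840) + 2.5(33) = 73.6 − 22.834 + 19.504 + 82.5 = 152.77.
∂Q/∂P_z = +2.5, so E_xy = 2.5·(33/152.77) ≈ 0.540.
E_xy > 0: the goods are substitutes.

0.540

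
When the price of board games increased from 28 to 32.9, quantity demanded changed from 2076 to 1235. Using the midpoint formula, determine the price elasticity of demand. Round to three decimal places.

%ΔQ = (1235 − 2076)/[(2076 + 1235)/2] = -841/1655.5 ≈ -0.5080.
%Δp = (32.9 − 28)/[(28 + 32.9)/2] = 4.9/30.45 ≈ 0.1609.
Arc elasticity E = %ΔQ/%Δp ≈ -0.5080/0.1609 ≈ -3.157.
|E| > 1: demand is elastic over this range.

-3.157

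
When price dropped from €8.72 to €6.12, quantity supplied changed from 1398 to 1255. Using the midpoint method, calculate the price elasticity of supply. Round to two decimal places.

%ΔQ = (1255 − 1398)/[(1398 + 1255)/2] = -143/1326.5 ≈ -0.1078.
%Δp = (6.12 − 8.72)/[(8.72 + 6.12)/2] = -2.6/7.42 ≈ -0.3504.
Arc elasticity E = %ΔQ/%Δp ≈ -0.1078/-0.3504 ≈ 0.31.
|E| < 1: supply is inelastic over this range.

0.31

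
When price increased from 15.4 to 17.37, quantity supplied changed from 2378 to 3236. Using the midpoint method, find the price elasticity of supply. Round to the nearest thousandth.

%Δq = (3236 − 2378)/[(2378 + 3236)/2] = 858/2807 ≈ 0.3057.
%Δp = (17.37 − 15.4)/[(15.4 + 17.37)/2] = 1.97/16.385 ≈ 0.1202.
Arc elasticity E = %Δq/%Δp ≈ 0.3057/0.1202 ≈ 2.542.
|E| > 1: supply is elastic over this range.

2.542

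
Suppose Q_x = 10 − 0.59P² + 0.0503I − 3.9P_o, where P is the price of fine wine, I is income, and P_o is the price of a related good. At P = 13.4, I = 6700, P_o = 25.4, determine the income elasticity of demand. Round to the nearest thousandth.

Substituting, Q_x = 10 − 0.59(13.4)² + 0.0503(6700) − 3.9(25.4) = 10 − 105.9404 + 337.01 − 99.06 = 142.0096.
∂Q_x/∂I = +0.0503, so E_I = 0.0503·(6700/142.0096) ≈ 2.373.
E_I > 1: normal good (luxury).

2.373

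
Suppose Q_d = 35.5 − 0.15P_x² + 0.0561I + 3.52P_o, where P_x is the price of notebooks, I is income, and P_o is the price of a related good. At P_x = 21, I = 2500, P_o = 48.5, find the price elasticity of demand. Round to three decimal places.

-0.472

First evaluate Q_d: 35.5 − 0.15(21)² + 0.0561(2500) + 3.52(48.5) = 35.5 − 66.15 + 140.25 + 170.72 = 280.32.
∂Q_d/∂P_x = −2·0.15·P_x = -6.3, so E_p = -6.3·(21/280.32) ≈ -0.472.
|E_p| < 1: demand is inelastic.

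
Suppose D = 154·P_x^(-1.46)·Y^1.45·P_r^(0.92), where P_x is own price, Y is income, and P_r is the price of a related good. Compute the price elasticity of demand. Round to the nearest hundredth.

-1.46

For a Cobb–Douglas (constant-elasticity) form D = A·P_x^α·…, the elasticity with respect to P_x equals the exponent α at every point.
Here the exponent on P_x is -1.46, so the price elasticity of demand is -1.46.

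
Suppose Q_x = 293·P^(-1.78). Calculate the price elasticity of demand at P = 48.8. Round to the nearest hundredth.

-1.78

For a Cobb–Douglas (constant-elasticity) form Q_x = A·P^α·…, the elasticity with respect to P equals the exponent α at every point.
Here the exponent on P is -1.78, so the price elasticity of demand is -1.78.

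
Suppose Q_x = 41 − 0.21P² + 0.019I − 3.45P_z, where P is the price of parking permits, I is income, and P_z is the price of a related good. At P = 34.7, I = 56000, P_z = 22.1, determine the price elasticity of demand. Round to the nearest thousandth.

Evaluating quantity at (P, I, P_z) gives Q_x = 41 − 0.21(34.7)² + 0.019(56000) − 3.45(22.1) = 41 − 252.8589 + 1064 − 76.245 = 775.8961.
∂Q_x/∂P = −2·0.21·P = -14.574, so E_p = -14.574·(34.7/775.8961) ≈ -0.652.
|E_p| < 1: demand is inelastic.

-0.652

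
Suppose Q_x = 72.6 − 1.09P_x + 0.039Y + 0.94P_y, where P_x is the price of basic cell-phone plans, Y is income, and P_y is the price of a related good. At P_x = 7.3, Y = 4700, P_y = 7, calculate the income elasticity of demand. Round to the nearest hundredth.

0.72

At the given point, Q_x = 72.6 − 1.09(7.3) + 0.039(4700) + 0.94(7) = 72.6 − 7.957 + 183.3 + 6.58 = 254.523.
∂Q_x/∂Y = +0.039, so E_I = 0.039·(4700/254.523) ≈ 0.72.
E_I ∈ (0,1): normal good (necessity).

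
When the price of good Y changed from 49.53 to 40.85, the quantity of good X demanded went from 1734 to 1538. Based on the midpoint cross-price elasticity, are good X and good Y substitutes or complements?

substitutes

%ΔQ_x = (1538 − 1734)/[(1734+1538)/2] = -196/1636 ≈ -0.1198.
%ΔP_y = (40.85 − 49.53)/[(49.53+40.85)/2] ≈ -0.1921.
E_xy = -0.1198/-0.1921 ≈ 0.624.
E_xy > 0, so the goods are substitutes.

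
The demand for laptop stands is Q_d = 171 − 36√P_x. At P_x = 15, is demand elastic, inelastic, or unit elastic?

At P_x = 15, Q_d = 31.5726.
dQ_d/dP_x = −36/(2√P_x) = −36/(2·3.873).
Point elasticity E = (dQ_d/dP_x)·(P_x/Q_d) = -4.6476 × 15/31.5726 ≈ -2.208.
|E| ≈ 2.208 > 1, so demand is elastic.

elastic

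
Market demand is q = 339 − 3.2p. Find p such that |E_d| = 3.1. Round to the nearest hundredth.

80.10

Set −bp/(a − bp) = −3.1 ⇒ bp = 3.1(a − bp) ⇒ bp(1+3.1) = 3.1·a.
p = 3.1·339/(3.2·4.1) ≈ 80.10.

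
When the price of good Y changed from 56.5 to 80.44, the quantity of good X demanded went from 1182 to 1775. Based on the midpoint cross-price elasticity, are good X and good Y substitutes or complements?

substitutes

%ΔQ_x = (1775 − 1182)/[(1182+1775)/2] = 593/1478.5 ≈ 0.4011.
%ΔP_y = (80.44 − 56.5)/[(56.5+80.44)/2] ≈ 0.3496.
E_xy = 0.4011/0.3496 ≈ 1.147.
E_xy > 0, so the goods are substitutes.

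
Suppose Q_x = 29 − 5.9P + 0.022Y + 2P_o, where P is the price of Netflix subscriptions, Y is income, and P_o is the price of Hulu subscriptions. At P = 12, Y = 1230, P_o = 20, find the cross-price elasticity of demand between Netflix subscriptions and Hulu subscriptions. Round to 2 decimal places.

1.58

Evaluating quantity at (P, Y, P_o) gives Q_x = 29 − 5.9(12) + 0.022(1230) + 2(20) = 29 − 70.8 + 27.06 + 40 = 25.26.
∂Q_x/∂P_o = +2, so E_xy = 2·(20/25.26) ≈ 1.58.
E_xy > 0: the goods are substitutes.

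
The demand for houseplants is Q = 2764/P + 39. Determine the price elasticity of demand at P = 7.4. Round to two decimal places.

-0.91

At P = 7.4, Q = 412.5135.
dQ/dP = −2764/P² = −50.4748.
Point elasticity E = (dQ/dP)·(P/Q) = -50.4748 × 7.4/412.5135 ≈ -0.91.
|E| < 1, so demand is inelastic at this price.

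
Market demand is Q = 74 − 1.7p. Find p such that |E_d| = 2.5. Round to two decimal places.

31.09

Set −bp/(a − bp) = −2.5 ⇒ bp = 2.5(a − bp) ⇒ bp(1+2.5) = 2.5·a.
p = 2.5·74/(1.7·3.5) ≈ 31.09.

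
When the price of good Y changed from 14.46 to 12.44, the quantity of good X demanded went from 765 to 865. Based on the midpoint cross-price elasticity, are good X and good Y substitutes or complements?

complements

%ΔQ_x = (865 − 765)/[(765+865)/2] = 100/815 ≈ 0.1227.
%ΔP_y = (12.44 − 14.46)/[(14.46+12.44)/2] ≈ -0.1502.
E_xy = 0.1227/-0.1502 ≈ -0.817.
E_xy < 0, so the goods are complements.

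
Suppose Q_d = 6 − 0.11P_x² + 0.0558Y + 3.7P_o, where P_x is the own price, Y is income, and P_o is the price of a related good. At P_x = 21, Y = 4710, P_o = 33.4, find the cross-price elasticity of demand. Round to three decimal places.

0.359

Evaluating quantity at (P_x, Y, P_o) gives Q_d = 6 − 0.11(21)² + 0.0558(4710) + 3.7(33.4) = 6 − 48.51 + 262.818 + 123.58 = 343.888.
∂Q_d/∂P_o = +3.7, so E_xy = 3.7·(33.4/343.888) ≈ 0.359.
E_xy > 0: the goods are substitutes.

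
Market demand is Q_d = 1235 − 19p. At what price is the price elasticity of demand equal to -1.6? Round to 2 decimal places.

40.00

Set −bp/(a − bp) = −1.6 ⇒ bp = 1.6(a − bp) ⇒ bp(1+1.6) = 1.6·a.
p = 1.6·1235/(19·2.6) = 40.00.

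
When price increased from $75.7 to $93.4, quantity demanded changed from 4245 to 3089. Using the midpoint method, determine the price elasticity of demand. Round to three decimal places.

-1.506

%ΔQ = (3089 − 4245)/[(4245 + 3089)/2] = -1156/3667 ≈ -0.3152.
%ΔP = (93.4 − 75.7)/[(75.7 + 93.4)/2] = 17.7/84.55 ≈ 0.2093.
Arc elasticity E = %ΔQ/%ΔP ≈ -0.3152/0.2093 ≈ -1.506.
|E| > 1: demand is elastic over this range.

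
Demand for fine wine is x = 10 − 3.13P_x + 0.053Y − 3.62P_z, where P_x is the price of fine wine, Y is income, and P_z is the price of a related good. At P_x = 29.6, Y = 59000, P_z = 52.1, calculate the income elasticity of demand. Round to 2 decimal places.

First evaluate x: 10 − 3.13(29.6) + 0.053(59000) − 3.62(52.1) = 10 − 92.648 + 3127 − 188.602 = 2855.75.
∂x/∂Y = +0.053, so E_I = 0.053·(59000/2855.75) ≈ 1.09.
E_I > 1: normal good (luxury).

1.09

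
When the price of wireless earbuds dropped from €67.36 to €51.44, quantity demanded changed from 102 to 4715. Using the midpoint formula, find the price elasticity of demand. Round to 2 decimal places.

%ΔQ = (4715 − 102)/[(102 + 4715)/2] = 4613/2408.5 ≈ 1.9153.
%Δp = (51.44 − 67.36)/[(67.36 + 51.44)/2] = -15.92/59.4 ≈ -0.2680.
Arc elasticity E = %ΔQ/%Δp ≈ 1.9153/-0.2680 ≈ -7.15.
|E| > 1: demand is elastic over this range.

-7.15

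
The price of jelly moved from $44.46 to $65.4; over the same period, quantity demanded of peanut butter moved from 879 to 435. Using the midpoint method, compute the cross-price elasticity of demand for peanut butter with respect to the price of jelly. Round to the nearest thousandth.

%ΔQ_x = (435 − 879)/[(879+435)/2] = -444/657 ≈ -0.6758.
%ΔP_y = (65.4 − 44.46)/[(44.46+65.4)/2] ≈ 0.3812.
E_xy = -0.6758/0.3812 ≈ -1.773.
E_xy < 0, so peanut butter and jelly are complements.

-1.773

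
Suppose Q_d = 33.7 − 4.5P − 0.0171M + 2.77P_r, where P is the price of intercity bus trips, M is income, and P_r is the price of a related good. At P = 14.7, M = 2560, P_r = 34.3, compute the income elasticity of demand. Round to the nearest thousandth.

Q_d = 33.7 − 4.5(14.7) − 0.0171(2560) + 2.77(34.3) = 33.7 − 66.15 − 43.776 + 95.011 = 18.785.
∂Q_d/∂M = −0.0171, so E_I = -0.0171·(2560/18.785) ≈ -2.330.
E_I < 0: inferior good.

-2.330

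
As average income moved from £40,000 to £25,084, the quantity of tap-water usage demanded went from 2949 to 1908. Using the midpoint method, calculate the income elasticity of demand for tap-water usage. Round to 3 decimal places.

%ΔQ = (1908 − 2949)/[(2949+1908)/2] = -1041/2428.5 ≈ -0.4287.
%ΔI = (25,084 − 40,000)/[(40,000+25,084)/2] = -14916/32542 ≈ -0.4584.
E_I = %ΔQ/%ΔI ≈ 0.935.
E_I ∈ (0,1): normal good (necessity).

0.935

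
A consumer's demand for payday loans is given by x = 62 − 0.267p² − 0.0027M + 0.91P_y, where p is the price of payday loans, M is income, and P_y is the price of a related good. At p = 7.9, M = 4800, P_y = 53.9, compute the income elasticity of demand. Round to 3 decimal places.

-0.159

Evaluating quantity at (p, M, P_y) gives x = 62 − 0.267(7.9)² − 0.0027(4800) + 0.91(53.9) = 62 − 16.6635 − 12.96 + 49.049 = 81.4255.
∂x/∂M = −0.0027, so E_I = -0.0027·(4800/81.4255) ≈ -0.159.
E_I < 0: inferior good.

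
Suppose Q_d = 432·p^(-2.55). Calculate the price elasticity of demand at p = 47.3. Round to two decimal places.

-2.55

For a Cobb–Douglas (constant-elasticity) form Q_d = A·p^α·…, the elasticity with respect to p equals the exponent α at every point.
Here the exponent on p is -2.55, so the price elasticity of demand is -2.55.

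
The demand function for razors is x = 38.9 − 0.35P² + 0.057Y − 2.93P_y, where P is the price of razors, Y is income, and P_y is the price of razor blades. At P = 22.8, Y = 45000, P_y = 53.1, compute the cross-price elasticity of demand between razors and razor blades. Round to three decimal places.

-0.069

Substituting, x = 38.9 − 0.35(22.8)² + 0.057(45000) − 2.93(53.1) = 38.9 − 181.944 + 2565 − 155.583 = 2266.373.
∂x/∂P_y = −2.93, so E_xy = -2.93·(53.1/2266.373) ≈ -0.069.
E_xy < 0: the goods are complements.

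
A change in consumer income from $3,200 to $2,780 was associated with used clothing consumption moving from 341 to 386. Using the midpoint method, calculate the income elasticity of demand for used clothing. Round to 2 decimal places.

%ΔQ = (386 − 341)/[(341+386)/2] = 45/363.5 ≈ 0.1238.
%ΔI = (2,780 − 3,200)/[(3,200+2,780)/2] = -420/2990 ≈ -0.1405.
E_I = %ΔQ/%ΔI ≈ -0.88.
E_I < 0: inferior good.

-0.88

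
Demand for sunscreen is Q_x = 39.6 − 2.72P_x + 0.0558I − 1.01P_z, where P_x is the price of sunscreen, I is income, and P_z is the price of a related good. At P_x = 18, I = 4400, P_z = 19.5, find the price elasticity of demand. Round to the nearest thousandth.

Q_x = 39.6 − 2.72(18) + 0.0558(4400) − 1.01(19.5) = 39.6 − 48.96 + 245.52 − 19.695 = 216.465.
∂Q_x/∂P_x = −2.72, so E_p = (−2.72)·(18/216.465) ≈ -0.226.
|E_p| < 1: demand is inelastic.

-0.226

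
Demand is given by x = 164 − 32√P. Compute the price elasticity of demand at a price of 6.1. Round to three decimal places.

At P = 6.1, x = 84.9658.
dx/dP = −32/(2√P) = −32/(2·2.4698).
Point elasticity E = (dx/dP)·(P/x) = -6.4782 × 6.1/84.9658 ≈ -0.465.
|E| < 1, so demand is inelastic at this price.

-0.465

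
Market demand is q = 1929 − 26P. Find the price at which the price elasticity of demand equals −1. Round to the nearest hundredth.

37.10

For linear demand q = a − bP, E = −bP/(a − bP). |E| = 1 ⇒ bP = a − bP ⇒ P = a/(2b).
P = 1929/(2·26) ≈ 37.10.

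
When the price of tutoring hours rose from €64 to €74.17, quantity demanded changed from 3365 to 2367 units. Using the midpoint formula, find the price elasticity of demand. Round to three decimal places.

%ΔQ = (2367 − 3365)/[(3365 + 2367)/2] = -998/2866 ≈ -0.3482.
%ΔP = (74.17 − 64)/[(64 + 74.17)/2] = 10.17/69.085 ≈ 0.1472.
Arc elasticity E = %ΔQ/%ΔP ≈ -0.3482/0.1472 ≈ -2.365.
|E| > 1: demand is elastic over this range.

-2.365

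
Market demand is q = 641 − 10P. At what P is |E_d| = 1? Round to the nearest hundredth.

For linear demand q = a − bP, E = −bP/(a − bP). |E| = 1 ⇒ bP = a − bP ⇒ P = a/(2b).
P = 641/(2·10) = 32.05.

32.05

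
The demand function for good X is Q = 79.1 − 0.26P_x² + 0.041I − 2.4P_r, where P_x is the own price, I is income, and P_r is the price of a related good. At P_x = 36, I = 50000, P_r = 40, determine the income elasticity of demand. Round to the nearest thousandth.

1.209

Substituting, Q = 79.1 − 0.26(36)² + 0.041(50000) − 2.4(40) = 79.1 − 336.96 + 2050 − 96 = 1696.14.
∂Q/∂I = +0.041, so E_I = 0.041·(50000/1696.14) ≈ 1.209.
E_I > 1: normal good (luxury).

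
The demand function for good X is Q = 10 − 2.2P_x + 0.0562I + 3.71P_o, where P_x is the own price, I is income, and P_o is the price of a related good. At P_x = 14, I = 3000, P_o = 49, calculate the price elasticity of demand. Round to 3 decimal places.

At the given point, Q = 10 − 2.2(14) + 0.0562(3000) + 3.71(49) = 10 − 30.8 + 168.6 + 181.79 = 329.59.
∂Q/∂P_x = −2.2, so E_p = (−2.2)·(14/329.59) ≈ -0.093.
|E_p| < 1: demand is inelastic.

-0.093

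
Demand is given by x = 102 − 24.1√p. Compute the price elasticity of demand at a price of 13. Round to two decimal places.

At p = 13, x = 15.1062.
dx/dp = −24.1/(2√p) = −24.1/(2·3.6056).
Point elasticity E = (dx/dp)·(p/x) = -3.3421 × 13/15.1062 ≈ -2.88.
|E| > 1, so demand is elastic at this price.

-2.88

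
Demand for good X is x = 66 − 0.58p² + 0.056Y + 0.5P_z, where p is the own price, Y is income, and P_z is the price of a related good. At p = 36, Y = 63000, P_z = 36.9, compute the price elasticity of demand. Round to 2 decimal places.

-0.53

Evaluating quantity at (p, Y, P_z) gives x = 66 − 0.58(36)² + 0.056(63000) + 0.5(36.9) = 66 − 751.68 + 3528 + 18.45 = 2860.77.
∂x/∂p = −2·0.58·p = -41.76, so E_p = -41.76·(36/2860.77) ≈ -0.53.
|E_p| < 1: demand is inelastic.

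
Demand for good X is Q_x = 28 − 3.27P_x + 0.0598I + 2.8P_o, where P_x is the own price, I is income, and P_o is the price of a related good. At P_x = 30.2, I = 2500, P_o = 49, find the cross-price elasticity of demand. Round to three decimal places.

First evaluate Q_x: 28 − 3.27(30.2) + 0.0598(2500) + 2.8(49) = 28 − 98.754 + 149.5 + 137.2 = 215.946.
∂Q_x/∂P_o = +2.8, so E_xy = 2.8·(49/215.946) ≈ 0.635.
E_xy > 0: the goods are substitutes.

0.635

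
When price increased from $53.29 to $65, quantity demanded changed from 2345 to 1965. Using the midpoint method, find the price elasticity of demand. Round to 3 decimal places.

-0.891

%ΔQ = (1965 − 2345)/[(2345 + 1965)/2] = -380/2155 ≈ -0.1763.
%ΔP = (65 − 53.29)/[(53.29 + 65)/2] = 11.71/59.145 ≈ 0.1980.
Arc elasticity E = %ΔQ/%ΔP ≈ -0.1763/0.1980 ≈ -0.891.
|E| < 1: demand is inelastic over this range.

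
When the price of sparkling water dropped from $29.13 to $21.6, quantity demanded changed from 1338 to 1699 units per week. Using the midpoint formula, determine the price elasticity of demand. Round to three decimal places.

-0.801

%ΔQ = (1699 − 1338)/[(1338 + 1699)/2] = 361/1518.5 ≈ 0.2377.
%ΔP = (21.6 − 29.13)/[(29.13 + 21.6)/2] = -7.53/25.365 ≈ -0.2969.
Arc elasticity E = %ΔQ/%ΔP ≈ 0.2377/-0.2969 ≈ -0.801.
|E| < 1: demand is inelastic over this range.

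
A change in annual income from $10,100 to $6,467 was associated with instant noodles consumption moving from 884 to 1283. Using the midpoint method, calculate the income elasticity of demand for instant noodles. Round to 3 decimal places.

-0.840

%ΔQ = (1283 − 884)/[(884+1283)/2] = 399/1083.5 ≈ 0.3683.
%ΔI = (6,467 − 10,100)/[(10,100+6,467)/2] = -3633/8283.5 ≈ -0.4386.
E_I = %ΔQ/%ΔI ≈ -0.840.
E_I < 0: inferior good.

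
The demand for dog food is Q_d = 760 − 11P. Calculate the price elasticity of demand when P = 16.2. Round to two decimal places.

At P = 16.2, Q_d = 581.8.
dQ_d/dP = −11.
Point elasticity E = (dQ_d/dP)·(P/Q_d) = -11 × 16.2/581.8 ≈ -0.31.
|E| < 1, so demand is inelastic at this price.

-0.31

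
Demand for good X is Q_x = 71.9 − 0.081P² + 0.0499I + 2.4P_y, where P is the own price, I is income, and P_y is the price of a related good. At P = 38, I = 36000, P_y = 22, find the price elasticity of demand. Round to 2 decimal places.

-0.13

At the given point, Q_x = 71.9 − 0.081(38)² + 0.0499(36000) + 2.4(22) = 71.9 − 116.964 + 1796.4 + 52.8 = 1804.136.
∂Q_x/∂P = −2·0.081·P = -6.156, so E_p = -6.156·(38/1804.136) ≈ -0.13.
|E_p| < 1: demand is inelastic.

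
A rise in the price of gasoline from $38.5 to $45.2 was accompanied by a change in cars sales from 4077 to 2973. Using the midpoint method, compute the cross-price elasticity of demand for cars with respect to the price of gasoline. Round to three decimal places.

%ΔQ_x = (2973 − 4077)/[(4077+2973)/2] = -1104/3525 ≈ -0.3132.
%ΔP_y = (45.2 − 38.5)/[(38.5+45.2)/2] ≈ 0.1601.
E_xy = -0.3132/0.1601 ≈ -1.956.
E_xy < 0, so cars and gasoline are complements.

-1.956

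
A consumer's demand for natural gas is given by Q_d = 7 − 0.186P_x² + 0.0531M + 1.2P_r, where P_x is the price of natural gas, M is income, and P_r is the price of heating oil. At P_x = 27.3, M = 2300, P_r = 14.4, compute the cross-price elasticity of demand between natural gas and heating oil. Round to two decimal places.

2.22

Q_d = 7 − 0.186(27.3)² + 0.0531(2300) + 1.2(14.4) = 7 − 138.6239 + 122.13 + 17.28 = 7.7861.
∂Q_d/∂P_r = +1.2, so E_xy = 1.2·(14.4/7.7861) ≈ 2.22.
E_xy > 0: the goods are substitutes.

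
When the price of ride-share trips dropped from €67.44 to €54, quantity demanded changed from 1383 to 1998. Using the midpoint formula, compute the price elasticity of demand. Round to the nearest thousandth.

-1.644

%Δq = (1998 − 1383)/[(1383 + 1998)/2] = 615/1690.5 ≈ 0.3638.
%Δp = (54 − 67.44)/[(67.44 + 54)/2] = -13.44/60.72 ≈ -0.2213.
Arc elasticity E = %Δq/%Δp ≈ 0.3638/-0.2213 ≈ -1.644.
|E| > 1: demand is elastic over this range.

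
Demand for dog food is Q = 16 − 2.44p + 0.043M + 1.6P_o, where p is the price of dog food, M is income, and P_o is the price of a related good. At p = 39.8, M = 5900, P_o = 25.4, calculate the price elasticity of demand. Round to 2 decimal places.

Evaluating quantity at (p, M, P_o) gives Q = 16 − 2.44(39.8) + 0.043(5900) + 1.6(25.4) = 16 − 97.112 + 253.7 + 40.64 = 213.228.
∂Q/∂p = −2.44, so E_p = (−2.44)·(39.8/213.228) ≈ -0.46.
|E_p| < 1: demand is inelastic.

-0.46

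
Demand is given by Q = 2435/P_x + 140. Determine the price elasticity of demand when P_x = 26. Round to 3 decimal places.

At P_x = 26, Q = 233.6538.
dQ/dP_x = −2435/P_x² = −3.6021.
Point elasticity E = (dQ/dP_x)·(P_x/Q) = -3.6021 × 26/233.6538 ≈ -0.401.
|E| < 1, so demand is inelastic at this price.

-0.401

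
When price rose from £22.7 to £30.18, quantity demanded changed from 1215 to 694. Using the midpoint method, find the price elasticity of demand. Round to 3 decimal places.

-1.929

%ΔQ = (694 − 1215)/[(1215 + 694)/2] = -521/954.5 ≈ -0.5458.
%ΔP = (30.18 − 22.7)/[(22.7 + 30.18)/2] = 7.48/26.44 ≈ 0.2829.
Arc elasticity E = %ΔQ/%ΔP ≈ -0.5458/0.2829 ≈ -1.929.
|E| > 1: demand is elastic over this range.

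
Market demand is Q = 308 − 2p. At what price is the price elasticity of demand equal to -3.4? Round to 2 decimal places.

119.00

Set −bp/(a − bp) = −3.4 ⇒ bp = 3.4(a − bp) ⇒ bp(1+3.4) = 3.4·a.
p = 3.4·308/(2·4.4) = 119.00.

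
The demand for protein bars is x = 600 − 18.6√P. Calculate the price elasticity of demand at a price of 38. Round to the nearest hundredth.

At P = 38, x = 485.3419.
dx/dP = −18.6/(2√P) = −18.6/(2·6.1644).
Point elasticity E = (dx/dP)·(P/x) = -1.5087 × 38/485.3419 ≈ -0.12.
|E| < 1, so demand is inelastic at this price.

-0.12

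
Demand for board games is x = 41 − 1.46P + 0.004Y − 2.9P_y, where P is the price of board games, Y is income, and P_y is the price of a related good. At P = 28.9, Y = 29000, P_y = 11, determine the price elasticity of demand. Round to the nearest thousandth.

-0.509

x = 41 − 1.46(28.9) + 0.004(29000) − 2.9(11) = 41 − 42.194 + 116 − 31.9 = 82.906.
∂x/∂P = −1.46, so E_p = (−1.46)·(28.9/82.906) ≈ -0.509.
|E_p| < 1: demand is inelastic.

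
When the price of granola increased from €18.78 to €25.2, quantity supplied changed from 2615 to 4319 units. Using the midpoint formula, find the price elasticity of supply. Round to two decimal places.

1.68

%ΔQ = (4319 − 2615)/[(2615 + 4319)/2] = 1704/3467 ≈ 0.4915.
%Δp = (25.2 − 18.78)/[(18.78 + 25.2)/2] = 6.42/21.99 ≈ 0.2920.
Arc elasticity E = %ΔQ/%Δp ≈ 0.4915/0.2920 ≈ 1.68.
|E| > 1: supply is elastic over this range.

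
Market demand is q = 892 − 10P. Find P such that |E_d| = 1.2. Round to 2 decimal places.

Set −bP/(a − bP) = −1.2 ⇒ bP = 1.2(a − bP) ⇒ bP(1+1.2) = 1.2·a.
P = 1.2·892/(10·2.2) ≈ 48.65.

48.65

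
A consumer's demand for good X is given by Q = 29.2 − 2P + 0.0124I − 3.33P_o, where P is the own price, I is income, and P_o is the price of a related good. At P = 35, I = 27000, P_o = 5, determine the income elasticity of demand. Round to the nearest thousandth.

First evaluate Q: 29.2 − 2(35) + 0.0124(27000) − 3.33(5) = 29.2 − 70 + 334.8 − 16.65 = 277.35.
∂Q/∂I = +0.0124, so E_I = 0.0124·(27000/277.35) ≈ 1.207.
E_I > 1: normal good (luxury).

1.207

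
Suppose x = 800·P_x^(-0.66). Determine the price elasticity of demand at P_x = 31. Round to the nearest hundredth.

-0.66

For a Cobb–Douglas (constant-elasticity) form x = A·P_x^α·…, the elasticity with respect to P_x equals the exponent α at every point.
Here the exponent on P_x is -0.66, so the price elasticity of demand is -0.66.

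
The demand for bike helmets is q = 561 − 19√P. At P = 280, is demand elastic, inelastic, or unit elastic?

inelastic

At P = 280, q = 243.0692.
dq/dP = −19/(2√P) = −19/(2·16.7332).
Point elasticity E = (dq/dP)·(P/q) = -0.5677 × 280/243.0692 ≈ -0.654.
|E| ≈ 0.654 < 1, so demand is inelastic.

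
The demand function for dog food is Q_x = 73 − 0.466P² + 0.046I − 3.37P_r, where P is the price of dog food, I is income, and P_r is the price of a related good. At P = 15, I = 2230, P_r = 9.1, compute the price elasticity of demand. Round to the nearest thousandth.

-5.234

Q_x = 73 − 0.466(15)² + 0.046(2230) − 3.37(9.1) = 73 − 104.85 + 102.58 − 30.667 = 40.063.
∂Q_x/∂P = −2·0.466·P = -13.98, so E_p = -13.98·(15/40.063) ≈ -5.234.
|E_p| > 1: demand is elastic.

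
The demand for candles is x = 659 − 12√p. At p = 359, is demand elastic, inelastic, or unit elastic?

At p = 359, x = 431.6325.
dx/dp = −12/(2√p) = −12/(2·18.9473).
Point elasticity E = (dx/dp)·(p/x) = -0.3167 × 359/431.6325 ≈ -0.263.
|E| ≈ 0.263 < 1, so demand is inelastic.

inelastic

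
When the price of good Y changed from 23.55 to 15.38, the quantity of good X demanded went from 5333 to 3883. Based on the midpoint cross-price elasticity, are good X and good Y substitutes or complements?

substitutes

%ΔQ_x = (3883 − 5333)/[(5333+3883)/2] = -1450/4608 ≈ -0.3147.
%ΔP_y = (15.38 − 23.55)/[(23.55+15.38)/2] ≈ -0.4197.
E_xy = -0.3147/-0.4197 ≈ 0.750.
E_xy > 0, so the goods are substitutes.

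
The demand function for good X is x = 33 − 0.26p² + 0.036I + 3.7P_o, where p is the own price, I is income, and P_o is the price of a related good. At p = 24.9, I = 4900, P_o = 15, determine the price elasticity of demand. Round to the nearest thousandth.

Substituting, x = 33 − 0.26(24.9)² + 0.036(4900) + 3.7(15) = 33 − 161.2026 + 176.4 + 55.5 = 103.6974.
∂x/∂p = −2·0.26·p = -12.948, so E_p = -12.948·(24.9/103.6974) ≈ -3.109.
|E_p| > 1: demand is elastic.

-3.109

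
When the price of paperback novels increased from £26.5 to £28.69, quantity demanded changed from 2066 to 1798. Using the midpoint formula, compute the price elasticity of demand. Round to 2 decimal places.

%Δq = (1798 − 2066)/[(2066 + 1798)/2] = -268/1932 ≈ -0.1387.
%ΔP = (28.69 − 26.5)/[(26.5 + 28.69)/2] = 2.19/27.595 ≈ 0.0794.
Arc elasticity E = %Δq/%ΔP ≈ -0.1387/0.0794 ≈ -1.75.
|E| > 1: demand is elastic over this range.

-1.75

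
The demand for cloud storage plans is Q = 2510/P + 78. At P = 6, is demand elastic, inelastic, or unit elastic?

At P = 6, Q = 496.3333.
dQ/dP = −2510/P² = −69.7222.
Point elasticity E = (dQ/dP)·(P/Q) = -69.7222 × 6/496.3333 ≈ -0.843.
|E| ≈ 0.843 < 1, so demand is inelastic.

inelastic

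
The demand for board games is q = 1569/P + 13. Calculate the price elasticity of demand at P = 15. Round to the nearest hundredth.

At P = 15, q = 117.6.
dq/dP = −1569/P² = −6.9733.
Point elasticity E = (dq/dP)·(P/q) = -6.9733 × 15/117.6 ≈ -0.89.
|E| < 1, so demand is inelastic at this price.

-0.89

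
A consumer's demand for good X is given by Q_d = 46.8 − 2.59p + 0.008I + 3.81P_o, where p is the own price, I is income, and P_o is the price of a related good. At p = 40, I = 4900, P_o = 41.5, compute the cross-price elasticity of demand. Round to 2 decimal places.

Evaluating quantity at (p, I, P_o) gives Q_d = 46.8 − 2.59(40) + 0.008(4900) + 3.81(41.5) = 46.8 − 103.6 + 39.2 + 158.115 = 140.515.
∂Q_d/∂P_o = +3.81, so E_xy = 3.81·(41.5/140.515) ≈ 1.13.
E_xy > 0: the goods are substitutes.

1.13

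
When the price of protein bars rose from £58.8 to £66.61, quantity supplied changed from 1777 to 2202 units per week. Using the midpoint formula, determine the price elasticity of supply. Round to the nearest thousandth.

%ΔQ = (2202 − 1777)/[(1777 + 2202)/2] = 425/1989.5 ≈ 0.2136.
%ΔP = (66.61 − 58.8)/[(58.8 + 66.61)/2] = 7.81/62.705 ≈ 0.1246.
Arc elasticity E = %ΔQ/%ΔP ≈ 0.2136/0.1246 ≈ 1.715.
|E| > 1: supply is elastic over this range.

1.715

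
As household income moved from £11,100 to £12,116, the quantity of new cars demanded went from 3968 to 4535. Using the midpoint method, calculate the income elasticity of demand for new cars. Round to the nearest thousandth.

%ΔQ = (4535 − 3968)/[(3968+4535)/2] = 567/4251.5 ≈ 0.1334.
%ΔM = (12,116 − 11,100)/[(11,100+12,116)/2] = 1016/11608 ≈ 0.0875.
E_I = %ΔQ/%ΔM ≈ 1.524.
E_I > 1: normal good (luxury).

1.524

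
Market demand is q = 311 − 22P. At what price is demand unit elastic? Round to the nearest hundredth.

7.07

For linear demand q = a − bP, E = −bP/(a − bP). |E| = 1 ⇒ bP = a − bP ⇒ P = a/(2b).
P = 311/(2·22) ≈ 7.07.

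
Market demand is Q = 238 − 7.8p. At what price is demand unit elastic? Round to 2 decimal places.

For linear demand Q = a − bp, E = −bp/(a − bp). |E| = 1 ⇒ bp = a − bp ⇒ p = a/(2b).
p = 238/(2·7.8) ≈ 15.26.

15.26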